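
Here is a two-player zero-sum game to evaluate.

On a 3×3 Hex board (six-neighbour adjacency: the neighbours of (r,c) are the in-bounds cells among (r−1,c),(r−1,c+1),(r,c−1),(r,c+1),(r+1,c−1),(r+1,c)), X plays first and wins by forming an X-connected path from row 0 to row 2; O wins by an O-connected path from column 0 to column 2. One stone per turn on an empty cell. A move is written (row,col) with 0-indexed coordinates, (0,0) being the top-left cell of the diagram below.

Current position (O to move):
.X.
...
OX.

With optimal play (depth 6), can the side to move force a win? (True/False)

[.X./.../OX.] O move#1: (0,0):-1/OX./.../OX., (0,2):-1/.XO/.../OX., (1,0):-1/.X./O../OX., (1,1):+1/.X./.O./OX.*, (1,2):-1/.X./..O/OX., (2,2):-1/.X./.../OXO
[.X./.O./OX.] X move#2: (0,0):-1/XX./.O./OX.*, (0,2):-1/.XX/.O./OX., (1,0):-1/.X./XO./OX., (1,2):-1/.X./.OX/OX., (2,2):-1/.X./.O./OXX
[XX./.O./OX.] O move#3: (0,2):+1/XXO/.O./OX.*, (1,0):+1/XX./OO./OX., (1,2):+1/XX./.OO/OX., (2,2):+1/XX./.O./OXO
[XXO/.O./OX.] end (terminal -1, X#4); searched .X./.../OX. to 6

O winning at [.X./.../OX.]: True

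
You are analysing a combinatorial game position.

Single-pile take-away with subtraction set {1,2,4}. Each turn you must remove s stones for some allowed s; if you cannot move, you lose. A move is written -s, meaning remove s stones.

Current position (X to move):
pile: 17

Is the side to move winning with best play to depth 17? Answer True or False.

p1 X@[17]: -1[16]-1 -2[15]+1* -4[13]-1
p2 O@[15]: -1[14]-1* -2[13]-1 -4[11]-1
p3 X@[14]: -1[13]-1 -2[12]+1* -4[10]-1
p4 O@[12]: -1[11]-1* -2[10]-1 -4[8]-1
p5 X@[11]: -1[10]-1 -2[9]+1* -4[7]-1
p6 O@[9]: -1[8]-1* -2[7]-1 -4[5]-1
p7 X@[8]: -1[7]-1 -2[6]+1* -4[4]-1
p8 O@[6]: -1[5]-1* -2[4]-1 -4[2]-1
p9 X@[5]: -1[4]-1 -2[3]+1* -4[1]-1
p10 O@[3]: -1[2]-1* -2[1]-1
p11 X@[2]: -1[1]-1 -2[0]+1*
p12 O@[0] terminal -1; root [17] d17

X winning at [17]: True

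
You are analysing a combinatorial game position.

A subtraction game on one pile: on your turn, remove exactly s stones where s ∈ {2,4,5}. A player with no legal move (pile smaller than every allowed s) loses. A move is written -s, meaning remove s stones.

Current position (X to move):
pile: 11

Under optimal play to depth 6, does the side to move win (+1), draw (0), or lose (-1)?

value(11, X) = +1

p1 X@[11]: -2[9]-1 -4[7]+1* -5[6]-1
p2 O@[7]: -2[5]-1* -4[3]-1 -5[2]-1
p3 X@[5]: -2[3]-1 -4[1]+1* -5[0]+1
p4 O@[1] terminal -1; root [11] d6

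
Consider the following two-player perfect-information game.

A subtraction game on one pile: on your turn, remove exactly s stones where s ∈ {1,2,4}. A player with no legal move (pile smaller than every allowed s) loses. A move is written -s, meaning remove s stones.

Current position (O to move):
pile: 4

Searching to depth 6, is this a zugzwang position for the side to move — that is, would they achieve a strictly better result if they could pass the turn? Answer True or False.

zugzwang(4, O) = False

p1 O@[4]: -1[3]+1* -2[2]-1 -4[0]+1
p2 X@[3]: -1[2]-1* -2[1]-1
p3 O@[2]: -1[1]-1 -2[0]+1*
p4 X@[0] terminal -1; root [4] d6
suppose O passes — search the same position with X to move:
pass> p1 X@[4]: -1[3]+1* -2[2]-1 -4[0]+1
pass> p2 O@[3]: -1[2]-1* -2[1]-1
pass> p3 X@[2]: -1[1]-1 -2[0]+1*
pass> p4 O@[0] terminal -1; root [4] d6
for O: play +1, pass -1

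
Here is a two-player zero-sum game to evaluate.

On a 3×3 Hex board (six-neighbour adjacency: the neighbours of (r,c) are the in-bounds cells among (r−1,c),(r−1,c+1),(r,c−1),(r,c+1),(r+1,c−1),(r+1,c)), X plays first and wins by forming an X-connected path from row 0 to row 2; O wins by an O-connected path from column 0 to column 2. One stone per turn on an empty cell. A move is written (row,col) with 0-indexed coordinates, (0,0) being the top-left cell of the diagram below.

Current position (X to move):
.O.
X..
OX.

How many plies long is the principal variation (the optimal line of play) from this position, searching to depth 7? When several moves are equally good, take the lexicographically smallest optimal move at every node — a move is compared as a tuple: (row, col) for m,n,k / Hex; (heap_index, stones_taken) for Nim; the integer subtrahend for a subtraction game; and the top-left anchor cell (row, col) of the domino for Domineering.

ply 1, X at .O./X../OX. | (0,0)=-1→XO./X../OX.; (0,2)=+1→.OX/X../OX.*; (1,1)=+1→.O./XX./OX.; (1,2)=-1→.O./X.X/OX.; (2,2)=-1→.O./X../OXX
ply 2, O at .OX/X../OX. | (0,0)=-1→OOX/X../OX.*; (1,1)=-1→.OX/XO./OX.; (1,2)=-1→.OX/X.O/OX.; (2,2)=-1→.OX/X../OXO
ply 3, X at OOX/X../OX. | (1,1)=+1→OOX/XX./OX.*; (1,2)=+1→OOX/X.X/OX.; (2,2)=+1→OOX/X../OXX
ply 4: OOX/XX./OX. is terminal -1 (O); from .O./X../OX. depth 7

PV length from [.O./X../OX.]: 3 plies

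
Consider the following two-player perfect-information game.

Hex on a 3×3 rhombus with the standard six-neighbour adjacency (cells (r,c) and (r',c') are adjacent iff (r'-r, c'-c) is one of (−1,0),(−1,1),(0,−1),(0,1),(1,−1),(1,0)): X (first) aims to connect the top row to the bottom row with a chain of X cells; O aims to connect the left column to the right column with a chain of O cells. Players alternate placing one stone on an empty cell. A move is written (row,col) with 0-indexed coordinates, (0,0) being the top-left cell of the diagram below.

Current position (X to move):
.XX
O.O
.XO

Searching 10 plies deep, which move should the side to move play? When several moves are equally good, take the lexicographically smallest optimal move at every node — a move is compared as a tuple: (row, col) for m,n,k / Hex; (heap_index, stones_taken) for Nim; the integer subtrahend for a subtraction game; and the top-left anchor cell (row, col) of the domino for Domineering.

p1 X@[.XX/O.O/.XO]: (0,0)[XXX/O.O/.XO]-1 (1,1)[.XX/OXO/.XO]+1* (2,0)[.XX/O.O/XXO]-1
p2 O@[.XX/OXO/.XO] terminal -1; root [.XX/O.O/.XO] d10

X's best at [.XX/O.O/.XO]: (1,1)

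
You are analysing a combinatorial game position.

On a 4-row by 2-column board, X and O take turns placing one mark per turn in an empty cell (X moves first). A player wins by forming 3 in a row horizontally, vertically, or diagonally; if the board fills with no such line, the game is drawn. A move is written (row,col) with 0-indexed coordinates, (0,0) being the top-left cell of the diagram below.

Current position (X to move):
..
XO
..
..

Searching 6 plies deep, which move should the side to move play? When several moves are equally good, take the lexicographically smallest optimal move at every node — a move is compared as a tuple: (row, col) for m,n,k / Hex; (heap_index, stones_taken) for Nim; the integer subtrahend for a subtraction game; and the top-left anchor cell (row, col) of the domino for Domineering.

X's best at [../XO/../..]: (2,0)

[../XO/../..] X move#1: (0,0):+0/X./XO/../.., (0,1):+0/.X/XO/../.., (2,0):+1/../XO/X./..*, (2,1):+0/../XO/.X/.., (3,0):+0/../XO/../X., (3,1):+0/../XO/../.X
[../XO/X./..] O move#2: (0,0):-1/O./XO/X./..*, (0,1):-1/.O/XO/X./.., (2,1):-1/../XO/XO/.., (3,0):-1/../XO/X./O., (3,1):-1/../XO/X./.O
[O./XO/X./..] X move#3: (0,1):+0/OX/XO/X./.., (2,1):+0/O./XO/XX/.., (3,0):+1/O./XO/X./X.*, (3,1):+0/O./XO/X./.X
[O./XO/X./X.] end (terminal -1, O#4); searched ../XO/../.. to 6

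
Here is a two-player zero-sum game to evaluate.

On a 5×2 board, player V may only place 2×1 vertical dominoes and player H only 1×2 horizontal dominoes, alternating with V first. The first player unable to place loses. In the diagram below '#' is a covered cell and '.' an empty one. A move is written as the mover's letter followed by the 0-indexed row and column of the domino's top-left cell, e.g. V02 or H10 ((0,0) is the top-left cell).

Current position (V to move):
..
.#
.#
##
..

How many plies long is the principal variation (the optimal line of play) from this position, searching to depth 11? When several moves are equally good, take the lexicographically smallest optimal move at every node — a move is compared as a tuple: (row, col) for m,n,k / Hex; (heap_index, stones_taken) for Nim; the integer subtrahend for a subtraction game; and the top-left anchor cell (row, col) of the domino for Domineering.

ply 1, V at ../.#/.#/##/.. | V00=-1→#./##/.#/##/..*; V10=-1→../##/##/##/..
ply 2, H at #./##/.#/##/.. | H40=+1→#./##/.#/##/##*
ply 3: #./##/.#/##/## is terminal -1 (V); from ../.#/.#/##/.. depth 11

PV length from [../.#/.#/##/..]: 2 plies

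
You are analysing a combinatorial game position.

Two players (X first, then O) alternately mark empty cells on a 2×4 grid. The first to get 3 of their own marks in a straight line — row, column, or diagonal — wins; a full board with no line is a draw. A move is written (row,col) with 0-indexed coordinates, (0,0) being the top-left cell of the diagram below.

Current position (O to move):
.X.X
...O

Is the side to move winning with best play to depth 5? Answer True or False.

[.X.X/...O] O move#1: (0,0):-1/OX.X/...O, (0,2):+0/.XOX/...O*, (1,0):-1/.X.X/O..O, (1,1):-1/.X.X/.O.O, (1,2):-1/.X.X/..OO
[.XOX/...O] X move#2: (0,0):+0/XXOX/...O*, (1,0):+0/.XOX/X..O, (1,1):+0/.XOX/.X.O, (1,2):+0/.XOX/..XO
[XXOX/...O] O move#3: (1,0):+0/XXOX/O..O*, (1,1):+0/XXOX/.O.O, (1,2):+0/XXOX/..OO
[XXOX/O..O] X move#4: (1,1):+0/XXOX/OX.O*, (1,2):+0/XXOX/O.XO
[XXOX/OX.O] O move#5: (1,2):+0/XXOX/OXOO*
[XXOX/OXOO] end (terminal +0, X#6); searched .X.X/...O to 5

O winning at [.X.X/...O]: False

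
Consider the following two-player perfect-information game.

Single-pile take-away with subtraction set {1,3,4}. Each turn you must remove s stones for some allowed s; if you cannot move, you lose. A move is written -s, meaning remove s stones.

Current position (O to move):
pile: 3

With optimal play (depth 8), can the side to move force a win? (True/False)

O winning at [3]: True

ply 1, O at 3 | -1=+1→2*; -3=+1→0
ply 2, X at 2 | -1=-1→1*
ply 3, O at 1 | -1=+1→0*
ply 4: 0 is terminal -1 (X); from 3 depth 8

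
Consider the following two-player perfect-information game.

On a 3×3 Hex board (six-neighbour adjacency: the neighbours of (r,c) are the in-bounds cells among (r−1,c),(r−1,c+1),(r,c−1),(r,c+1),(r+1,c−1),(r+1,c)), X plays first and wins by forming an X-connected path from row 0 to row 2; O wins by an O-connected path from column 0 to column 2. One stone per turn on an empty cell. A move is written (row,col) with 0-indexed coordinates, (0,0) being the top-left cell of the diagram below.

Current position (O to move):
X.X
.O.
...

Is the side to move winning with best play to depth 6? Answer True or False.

O winning at [X.X/.O./...]: True

ply 1, O at X.X/.O./... | (0,1)=-1→XOX/.O./...; (1,0)=-1→X.X/OO./...; (1,2)=+1→X.X/.OO/...*; (2,0)=-1→X.X/.O./O..; (2,1)=+1→X.X/.O./.O.; (2,2)=+1→X.X/.O./..O
ply 2, X at X.X/.OO/... | (0,1)=-1→XXX/.OO/...*; (1,0)=-1→X.X/XOO/...; (2,0)=-1→X.X/.OO/X..; (2,1)=-1→X.X/.OO/.X.; (2,2)=-1→X.X/.OO/..X
ply 3, O at XXX/.OO/... | (1,0)=+1→XXX/OOO/...*; (2,0)=+1→XXX/.OO/O..; (2,1)=+1→XXX/.OO/.O.; (2,2)=+1→XXX/.OO/..O
ply 4: XXX/OOO/... is terminal -1 (X); from X.X/.O./... depth 6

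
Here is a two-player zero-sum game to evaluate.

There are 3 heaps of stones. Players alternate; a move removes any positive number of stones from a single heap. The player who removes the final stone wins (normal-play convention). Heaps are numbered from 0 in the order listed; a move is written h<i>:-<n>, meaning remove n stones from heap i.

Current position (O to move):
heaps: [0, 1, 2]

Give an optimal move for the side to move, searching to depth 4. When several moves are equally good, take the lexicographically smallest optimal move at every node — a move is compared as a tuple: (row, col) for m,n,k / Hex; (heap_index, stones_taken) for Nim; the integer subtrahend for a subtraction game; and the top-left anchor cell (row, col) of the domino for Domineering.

[(0,1,2)] O move#1: h1:-1:-1/(0,0,2), h2:-1:+1/(0,1,1)*, h2:-2:-1/(0,1,0)
[(0,1,1)] X move#2: h1:-1:-1/(0,0,1)*, h2:-1:-1/(0,1,0)
[(0,0,1)] O move#3: h2:-1:+1/(0,0,0)*
[(0,0,0)] end (terminal -1, X#4); searched (0,1,2) to 4

O's best at [(0,1,2)]: h2:-1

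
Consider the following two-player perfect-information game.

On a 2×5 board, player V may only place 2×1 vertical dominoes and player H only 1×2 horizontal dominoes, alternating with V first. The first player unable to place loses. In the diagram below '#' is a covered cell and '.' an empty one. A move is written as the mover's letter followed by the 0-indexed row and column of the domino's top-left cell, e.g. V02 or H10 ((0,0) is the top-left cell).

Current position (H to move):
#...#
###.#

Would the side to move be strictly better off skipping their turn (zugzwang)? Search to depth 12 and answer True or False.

ply 1, H at #...#/###.# | H01=-1→###.#/###.#; H02=+1→#.###/###.#*
ply 2: #.###/###.# is terminal -1 (V); from #...#/###.# depth 12
suppose H passes — search the same position with V to move:
pass> ply 1, V at #...#/###.# | V03=-1→#..##/#####*
pass> ply 2, H at #..##/##### | H01=+1→#####/#####*
pass> ply 3: #####/##### is terminal -1 (V); from #...#/###.# depth 12
for H: play +1, pass +1

zugzwang(#...#/###.#, H) = False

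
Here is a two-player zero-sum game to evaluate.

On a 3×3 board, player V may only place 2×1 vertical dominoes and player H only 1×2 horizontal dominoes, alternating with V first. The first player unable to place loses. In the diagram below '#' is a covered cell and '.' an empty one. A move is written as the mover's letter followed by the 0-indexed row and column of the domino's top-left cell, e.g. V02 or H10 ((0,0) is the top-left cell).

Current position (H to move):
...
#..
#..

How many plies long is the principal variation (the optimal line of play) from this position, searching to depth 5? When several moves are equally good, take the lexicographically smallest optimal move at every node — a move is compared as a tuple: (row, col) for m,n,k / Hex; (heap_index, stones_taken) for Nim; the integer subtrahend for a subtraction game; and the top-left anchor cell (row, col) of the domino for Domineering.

p1 H@[.../#../#..]: H00[##./#../#..]-1 H01[.##/#../#..]-1 H11[.../###/#..]+1* H21[.../#../###]-1
p2 V@[.../###/#..] terminal -1; root [.../#../#..] d5

PV length from [.../#../#..]: 1 ply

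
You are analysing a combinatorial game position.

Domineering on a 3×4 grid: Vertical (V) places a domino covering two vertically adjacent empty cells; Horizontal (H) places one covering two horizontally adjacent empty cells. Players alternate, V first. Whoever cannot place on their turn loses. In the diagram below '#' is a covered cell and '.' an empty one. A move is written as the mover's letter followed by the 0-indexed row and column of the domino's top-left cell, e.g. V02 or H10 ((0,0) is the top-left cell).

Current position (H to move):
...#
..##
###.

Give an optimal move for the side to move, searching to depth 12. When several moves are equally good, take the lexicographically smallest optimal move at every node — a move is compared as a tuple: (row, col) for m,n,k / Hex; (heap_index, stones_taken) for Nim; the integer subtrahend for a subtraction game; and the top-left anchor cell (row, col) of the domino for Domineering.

H's best at [...#/..##/###.]: H00

[...#/..##/###.] H move#1: H00:+1/##.#/..##/###.*, H01:-1/.###/..##/###., H10:+1/...#/####/###.
[##.#/..##/###.] end (terminal -1, V#2); searched ...#/..##/###. to 12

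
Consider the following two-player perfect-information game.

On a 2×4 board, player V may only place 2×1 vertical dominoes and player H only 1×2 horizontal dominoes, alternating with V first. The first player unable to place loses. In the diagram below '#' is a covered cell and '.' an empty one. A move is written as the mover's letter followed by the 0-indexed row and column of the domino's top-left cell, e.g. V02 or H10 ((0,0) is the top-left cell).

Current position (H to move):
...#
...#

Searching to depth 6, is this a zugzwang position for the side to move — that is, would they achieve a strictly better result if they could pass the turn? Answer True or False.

[...#/...#] H move#1: H00:+1/##.#/...#*, H01:+1/.###/...#, H10:+1/...#/##.#, H11:+1/...#/.###
[##.#/...#] V move#2: V02:-1/####/..##*
[####/..##] H move#3: H10:+1/####/####*
[####/####] end (terminal -1, V#4); searched ...#/...# to 6
if H skipped the turn, V would face:
~ [...#/...#] V move#1: V00:-1/#..#/#..#, V01:+1/.#.#/.#.#*, V02:-1/..##/..##
~ [.#.#/.#.#] end (terminal -1, H#2); searched ...#/...# to 6
compare (H): move=+1 vs pass=-1

zugzwang(...#/...#, H) = False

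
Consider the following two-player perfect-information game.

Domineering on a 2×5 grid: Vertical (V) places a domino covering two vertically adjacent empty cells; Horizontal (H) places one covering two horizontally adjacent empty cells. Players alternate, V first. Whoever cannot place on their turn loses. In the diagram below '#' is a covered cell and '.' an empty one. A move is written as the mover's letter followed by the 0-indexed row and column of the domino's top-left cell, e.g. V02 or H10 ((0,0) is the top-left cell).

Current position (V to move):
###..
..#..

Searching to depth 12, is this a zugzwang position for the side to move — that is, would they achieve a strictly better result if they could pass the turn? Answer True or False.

p1 V@[###../..#..]: V03[####./..##.]+1* V04[###.#/..#.#]+1
p2 H@[####./..##.]: H10[####./####.]-1*
p3 V@[####./####.]: V04[#####/#####]+1*
p4 H@[#####/#####] terminal -1; root [###../..#..] d12
if V skipped the turn, H would face:
~ p1 H@[###../..#..]: H03[#####/..#..]+1* H10[###../###..]-1 H13[###../..###]+1
~ p2 V@[#####/..#..] terminal -1; root [###../..#..] d12
compare (V): move=+1 vs pass=-1

zugzwang(###../..#.., V) = False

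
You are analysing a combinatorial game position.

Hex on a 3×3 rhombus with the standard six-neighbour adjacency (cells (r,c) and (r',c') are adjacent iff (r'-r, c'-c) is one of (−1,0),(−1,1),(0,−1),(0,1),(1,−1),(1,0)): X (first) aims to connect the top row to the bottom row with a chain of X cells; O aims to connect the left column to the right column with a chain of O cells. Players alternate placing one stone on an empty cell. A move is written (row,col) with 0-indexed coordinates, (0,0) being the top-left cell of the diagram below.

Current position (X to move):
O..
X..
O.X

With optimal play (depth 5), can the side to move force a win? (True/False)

p1 X@[O../X../O.X]: (0,1)[OX./X../O.X]-1 (0,2)[O.X/X../O.X]-1 (1,1)[O../XX./O.X]+1* (1,2)[O../X.X/O.X]-1 (2,1)[O../X../OXX]-1
p2 O@[O../XX./O.X]: (0,1)[OO./XX./O.X]-1* (0,2)[O.O/XX./O.X]-1 (1,2)[O../XXO/O.X]-1 (2,1)[O../XX./OOX]-1
p3 X@[OO./XX./O.X]: (0,2)[OOX/XX./O.X]+1* (1,2)[OO./XXX/O.X]-1 (2,1)[OO./XX./OXX]-1
p4 O@[OOX/XX./O.X]: (1,2)[OOX/XXO/O.X]-1* (2,1)[OOX/XX./OOX]-1
p5 X@[OOX/XXO/O.X]: (2,1)[OOX/XXO/OXX]+1*
p6 O@[OOX/XXO/OXX] terminal -1; root [O../X../O.X] d5

X winning at [O../X../O.X]: True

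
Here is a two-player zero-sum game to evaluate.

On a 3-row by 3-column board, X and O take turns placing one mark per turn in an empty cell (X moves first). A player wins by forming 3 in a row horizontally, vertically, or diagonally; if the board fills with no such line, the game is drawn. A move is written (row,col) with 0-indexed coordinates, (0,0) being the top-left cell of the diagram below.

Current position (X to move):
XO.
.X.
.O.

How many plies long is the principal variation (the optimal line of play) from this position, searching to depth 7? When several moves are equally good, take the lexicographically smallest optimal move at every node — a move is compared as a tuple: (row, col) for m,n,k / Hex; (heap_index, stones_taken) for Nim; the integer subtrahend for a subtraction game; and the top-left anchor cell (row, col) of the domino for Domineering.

PV length from [XO./.X./.O.]: 5 plies

ply 1, X at XO./.X./.O. | (0,2)=+1→XOX/.X./.O.*; (1,0)=+1→XO./XX./.O.; (1,2)=+1→XO./.XX/.O.; (2,0)=+1→XO./.X./XO.; (2,2)=+1→XO./.X./.OX
ply 2, O at XOX/.X./.O. | (1,0)=-1→XOX/OX./.O.*; (1,2)=-1→XOX/.XO/.O.; (2,0)=-1→XOX/.X./OO.; (2,2)=-1→XOX/.X./.OO
ply 3, X at XOX/OX./.O. | (1,2)=+1→XOX/OXX/.O.*; (2,0)=+1→XOX/OX./XO.; (2,2)=+1→XOX/OX./.OX
ply 4, O at XOX/OXX/.O. | (2,0)=-1→XOX/OXX/OO.*; (2,2)=-1→XOX/OXX/.OO
ply 5, X at XOX/OXX/OO. | (2,2)=+1→XOX/OXX/OOX*
ply 6: XOX/OXX/OOX is terminal -1 (O); from XO./.X./.O. depth 7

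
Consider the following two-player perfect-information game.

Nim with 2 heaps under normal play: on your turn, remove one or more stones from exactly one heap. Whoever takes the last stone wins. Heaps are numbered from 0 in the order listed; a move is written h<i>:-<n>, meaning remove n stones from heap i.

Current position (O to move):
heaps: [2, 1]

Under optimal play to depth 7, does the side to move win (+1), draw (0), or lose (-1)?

ply 1, O at (2,1) | h0:-1=+1→(1,1)*; h0:-2=-1→(0,1); h1:-1=-1→(2,0)
ply 2, X at (1,1) | h0:-1=-1→(0,1)*; h1:-1=-1→(1,0)
ply 3, O at (0,1) | h1:-1=+1→(0,0)*
ply 4: (0,0) is terminal -1 (X); from (2,1) depth 7

value((2,1), O) = +1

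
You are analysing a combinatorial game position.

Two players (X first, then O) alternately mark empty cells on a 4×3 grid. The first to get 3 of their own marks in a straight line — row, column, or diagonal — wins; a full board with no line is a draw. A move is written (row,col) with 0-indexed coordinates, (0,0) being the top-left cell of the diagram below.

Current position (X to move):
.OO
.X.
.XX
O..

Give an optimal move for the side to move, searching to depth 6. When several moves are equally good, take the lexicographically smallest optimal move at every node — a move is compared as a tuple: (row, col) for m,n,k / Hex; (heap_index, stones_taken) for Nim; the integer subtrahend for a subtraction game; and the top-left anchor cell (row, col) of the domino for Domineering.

X's best at [.OO/.X./.XX/O..]: (0,0)

p1 X@[.OO/.X./.XX/O..]: (0,0)[XOO/.X./.XX/O..]+1* (1,0)[.OO/XX./.XX/O..]-1 (1,2)[.OO/.XX/.XX/O..]-1 (2,0)[.OO/.X./XXX/O..]+1 (3,1)[.OO/.X./.XX/OX.]+1 (3,2)[.OO/.X./.XX/O.X]-1
p2 O@[XOO/.X./.XX/O..] terminal -1; root [.OO/.X./.XX/O..] d6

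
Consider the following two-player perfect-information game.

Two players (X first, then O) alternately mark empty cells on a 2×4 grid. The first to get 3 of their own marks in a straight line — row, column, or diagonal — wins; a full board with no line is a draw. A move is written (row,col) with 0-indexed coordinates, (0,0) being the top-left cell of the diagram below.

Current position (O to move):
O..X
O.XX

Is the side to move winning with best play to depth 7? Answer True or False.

O winning at [O..X/O.XX]: False

ply 1, O at O..X/O.XX | (0,1)=-1→OO.X/O.XX; (0,2)=-1→O.OX/O.XX; (1,1)=+0→O..X/OOXX*
ply 2, X at O..X/OOXX | (0,1)=+0→OX.X/OOXX*; (0,2)=+0→O.XX/OOXX
ply 3, O at OX.X/OOXX | (0,2)=+0→OXOX/OOXX*
ply 4: OXOX/OOXX is terminal +0 (X); from O..X/O.XX depth 7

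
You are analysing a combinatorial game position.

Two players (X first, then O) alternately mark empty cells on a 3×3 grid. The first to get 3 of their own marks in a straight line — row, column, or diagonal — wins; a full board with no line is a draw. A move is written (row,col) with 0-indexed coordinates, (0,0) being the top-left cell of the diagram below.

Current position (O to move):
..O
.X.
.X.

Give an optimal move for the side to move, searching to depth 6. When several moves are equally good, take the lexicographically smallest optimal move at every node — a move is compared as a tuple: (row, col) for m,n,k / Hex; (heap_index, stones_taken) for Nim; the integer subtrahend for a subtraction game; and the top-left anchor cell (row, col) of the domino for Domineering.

p1 O@[..O/.X./.X.]: (0,0)[O.O/.X./.X.]-1 (0,1)[.OO/.X./.X.]+0* (1,0)[..O/OX./.X.]-1 (1,2)[..O/.XO/.X.]-1 (2,0)[..O/.X./OX.]-1 (2,2)[..O/.X./.XO]-1
p2 X@[.OO/.X./.X.]: (0,0)[XOO/.X./.X.]+0* (1,0)[.OO/XX./.X.]-1 (1,2)[.OO/.XX/.X.]-1 (2,0)[.OO/.X./XX.]-1 (2,2)[.OO/.X./.XX]-1
p3 O@[XOO/.X./.X.]: (1,0)[XOO/OX./.X.]-1 (1,2)[XOO/.XO/.X.]-1 (2,0)[XOO/.X./OX.]-1 (2,2)[XOO/.X./.XO]+0*
p4 X@[XOO/.X./.XO]: (1,0)[XOO/XX./.XO]-1 (1,2)[XOO/.XX/.XO]+0* (2,0)[XOO/.X./XXO]-1
p5 O@[XOO/.XX/.XO]: (1,0)[XOO/OXX/.XO]+0* (2,0)[XOO/.XX/OXO]-1
p6 X@[XOO/OXX/.XO]: (2,0)[XOO/OXX/XXO]+0*
p7 O@[XOO/OXX/XXO] terminal +0; root [..O/.X./.X.] d6

O's best at [..O/.X./.X.]: (0,1)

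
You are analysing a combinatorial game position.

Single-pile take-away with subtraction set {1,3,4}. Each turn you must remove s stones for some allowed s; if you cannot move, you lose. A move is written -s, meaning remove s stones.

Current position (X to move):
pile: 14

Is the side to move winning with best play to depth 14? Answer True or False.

ply 1, X at 14 | -1=-1→13*; -3=-1→11; -4=-1→10
ply 2, O at 13 | -1=-1→12; -3=-1→10; -4=+1→9*
ply 3, X at 9 | -1=-1→8*; -3=-1→6; -4=-1→5
ply 4, O at 8 | -1=+1→7*; -3=-1→5; -4=-1→4
ply 5, X at 7 | -1=-1→6*; -3=-1→4; -4=-1→3
ply 6, O at 6 | -1=-1→5; -3=-1→3; -4=+1→2*
ply 7, X at 2 | -1=-1→1*
ply 8, O at 1 | -1=+1→0*
ply 9: 0 is terminal -1 (X); from 14 depth 14

X winning at [14]: False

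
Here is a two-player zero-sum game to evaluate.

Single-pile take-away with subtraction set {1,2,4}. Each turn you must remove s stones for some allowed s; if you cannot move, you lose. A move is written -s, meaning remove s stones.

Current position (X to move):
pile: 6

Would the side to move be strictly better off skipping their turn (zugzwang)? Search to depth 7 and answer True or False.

ply 1, X at 6 | -1=-1→5*; -2=-1→4; -4=-1→2
ply 2, O at 5 | -1=-1→4; -2=+1→3*; -4=-1→1
ply 3, X at 3 | -1=-1→2*; -2=-1→1
ply 4, O at 2 | -1=-1→1; -2=+1→0*
ply 5: 0 is terminal -1 (X); from 6 depth 7
pass branch (O moves first from the same position):
  | ply 1, O at 6 | -1=-1→5*; -2=-1→4; -4=-1→2
  | ply 2, X at 5 | -1=-1→4; -2=+1→3*; -4=-1→1
  | ply 3, O at 3 | -1=-1→2*; -2=-1→1
  | ply 4, X at 2 | -1=-1→1; -2=+1→0*
  | ply 5: 0 is terminal -1 (O); from 6 depth 7
X moving scores -1; X passing scores +1

zugzwang(6, X) = True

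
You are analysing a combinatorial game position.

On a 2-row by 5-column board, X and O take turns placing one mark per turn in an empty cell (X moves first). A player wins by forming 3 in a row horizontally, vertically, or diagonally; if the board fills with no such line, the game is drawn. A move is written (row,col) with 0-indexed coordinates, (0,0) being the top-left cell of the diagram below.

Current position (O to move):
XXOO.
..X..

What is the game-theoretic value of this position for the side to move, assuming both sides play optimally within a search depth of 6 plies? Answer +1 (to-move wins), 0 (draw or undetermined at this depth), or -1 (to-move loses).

p1 O@[XXOO./..X..]: (0,4)[XXOOO/..X..]+1* (1,0)[XXOO./O.X..]+0 (1,1)[XXOO./.OX..]+0 (1,3)[XXOO./..XO.]+0 (1,4)[XXOO./..X.O]+0
p2 X@[XXOOO/..X..] terminal -1; root [XXOO./..X..] d6

value(XXOO./..X.., O) = +1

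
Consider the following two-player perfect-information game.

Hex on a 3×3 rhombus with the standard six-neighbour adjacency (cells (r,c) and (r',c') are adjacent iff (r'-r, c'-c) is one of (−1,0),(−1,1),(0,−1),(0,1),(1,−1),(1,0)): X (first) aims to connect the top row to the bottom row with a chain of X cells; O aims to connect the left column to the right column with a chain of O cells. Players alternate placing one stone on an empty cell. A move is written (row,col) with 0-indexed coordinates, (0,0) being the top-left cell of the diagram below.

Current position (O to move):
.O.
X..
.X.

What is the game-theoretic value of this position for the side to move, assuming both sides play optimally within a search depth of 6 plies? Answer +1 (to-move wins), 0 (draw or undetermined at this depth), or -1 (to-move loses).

value(.O./X../.X., O) = +1

[.O./X../.X.] O move#1: (0,0):-1/OO./X../.X., (0,2):-1/.OO/X../.X., (1,1):+1/.O./XO./.X.*, (1,2):-1/.O./X.O/.X., (2,0):-1/.O./X../OX., (2,2):-1/.O./X../.XO
[.O./XO./.X.] X move#2: (0,0):-1/XO./XO./.X.*, (0,2):-1/.OX/XO./.X., (1,2):-1/.O./XOX/.X., (2,0):-1/.O./XO./XX., (2,2):-1/.O./XO./.XX
[XO./XO./.X.] O move#3: (0,2):-1/XOO/XO./.X., (1,2):-1/XO./XOO/.X., (2,0):+1/XO./XO./OX.*, (2,2):-1/XO./XO./.XO
[XO./XO./OX.] X move#4: (0,2):-1/XOX/XO./OX.*, (1,2):-1/XO./XOX/OX., (2,2):-1/XO./XO./OXX
[XOX/XO./OX.] O move#5: (1,2):+1/XOX/XOO/OX.*, (2,2):-1/XOX/XO./OXO
[XOX/XOO/OX.] end (terminal -1, X#6); searched .O./X../.X. to 6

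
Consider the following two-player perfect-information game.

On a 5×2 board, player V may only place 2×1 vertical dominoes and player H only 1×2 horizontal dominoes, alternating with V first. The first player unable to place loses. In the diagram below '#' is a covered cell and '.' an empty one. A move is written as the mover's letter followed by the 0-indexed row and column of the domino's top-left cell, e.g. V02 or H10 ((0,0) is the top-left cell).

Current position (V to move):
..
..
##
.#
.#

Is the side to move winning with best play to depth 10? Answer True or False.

V winning at [../../##/.#/.#]: True

ply 1, V at ../../##/.#/.# | V00=+1→#./#./##/.#/.#*; V01=+1→.#/.#/##/.#/.#; V30=-1→../../##/##/##
ply 2: #./#./##/.#/.# is terminal -1 (H); from ../../##/.#/.# depth 10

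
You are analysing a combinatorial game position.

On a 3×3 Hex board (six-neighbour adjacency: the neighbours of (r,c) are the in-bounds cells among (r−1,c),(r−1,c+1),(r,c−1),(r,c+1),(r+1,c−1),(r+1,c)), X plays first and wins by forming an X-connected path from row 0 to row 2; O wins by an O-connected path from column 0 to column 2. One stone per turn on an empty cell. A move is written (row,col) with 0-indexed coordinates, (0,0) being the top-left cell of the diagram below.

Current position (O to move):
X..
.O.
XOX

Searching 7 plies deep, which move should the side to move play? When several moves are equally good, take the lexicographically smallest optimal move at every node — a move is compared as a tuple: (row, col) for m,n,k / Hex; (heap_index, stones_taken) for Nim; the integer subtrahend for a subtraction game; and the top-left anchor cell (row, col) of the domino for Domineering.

p1 O@[X../.O./XOX]: (0,1)[XO./.O./XOX]-1 (0,2)[X.O/.O./XOX]-1 (1,0)[X../OO./XOX]+1* (1,2)[X../.OO/XOX]-1
p2 X@[X../OO./XOX]: (0,1)[XX./OO./XOX]-1* (0,2)[X.X/OO./XOX]-1 (1,2)[X../OOX/XOX]-1
p3 O@[XX./OO./XOX]: (0,2)[XXO/OO./XOX]+1* (1,2)[XX./OOO/XOX]+1
p4 X@[XXO/OO./XOX] terminal -1; root [X../.O./XOX] d7

O's best at [X../.O./XOX]: (1,0)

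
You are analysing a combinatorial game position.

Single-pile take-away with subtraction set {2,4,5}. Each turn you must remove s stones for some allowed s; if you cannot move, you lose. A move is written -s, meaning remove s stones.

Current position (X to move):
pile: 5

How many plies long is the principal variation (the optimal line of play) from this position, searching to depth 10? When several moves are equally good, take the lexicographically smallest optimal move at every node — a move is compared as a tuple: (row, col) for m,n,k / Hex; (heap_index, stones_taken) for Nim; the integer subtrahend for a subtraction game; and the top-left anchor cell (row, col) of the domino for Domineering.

PV length from [5]: 1 ply

ply 1, X at 5 | -2=-1→3; -4=+1→1*; -5=+1→0
ply 2: 1 is terminal -1 (O); from 5 depth 10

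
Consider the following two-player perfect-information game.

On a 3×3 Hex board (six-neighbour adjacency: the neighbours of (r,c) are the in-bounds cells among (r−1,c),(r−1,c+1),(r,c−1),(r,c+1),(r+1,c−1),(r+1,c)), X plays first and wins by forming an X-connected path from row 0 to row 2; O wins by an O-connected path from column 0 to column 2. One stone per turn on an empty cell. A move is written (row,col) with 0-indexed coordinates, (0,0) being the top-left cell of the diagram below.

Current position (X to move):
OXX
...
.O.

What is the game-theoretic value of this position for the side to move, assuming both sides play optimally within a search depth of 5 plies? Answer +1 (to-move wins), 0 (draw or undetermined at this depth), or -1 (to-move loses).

[OXX/.../.O.] X move#1: (1,0):-1/OXX/X../.O., (1,1):-1/OXX/.X./.O., (1,2):+1/OXX/..X/.O.*, (2,0):+1/OXX/.../XO., (2,2):+1/OXX/.../.OX
[OXX/..X/.O.] O move#2: (1,0):-1/OXX/O.X/.O.*, (1,1):-1/OXX/.OX/.O., (2,0):-1/OXX/..X/OO., (2,2):-1/OXX/..X/.OO
[OXX/O.X/.O.] X move#3: (1,1):+1/OXX/OXX/.O.*, (2,0):+1/OXX/O.X/XO., (2,2):+1/OXX/O.X/.OX
[OXX/OXX/.O.] O move#4: (2,0):-1/OXX/OXX/OO.*, (2,2):-1/OXX/OXX/.OO
[OXX/OXX/OO.] X move#5: (2,2):+1/OXX/OXX/OOX*
[OXX/OXX/OOX] end (terminal -1, O#6); searched OXX/.../.O. to 5

value(OXX/.../.O., X) = +1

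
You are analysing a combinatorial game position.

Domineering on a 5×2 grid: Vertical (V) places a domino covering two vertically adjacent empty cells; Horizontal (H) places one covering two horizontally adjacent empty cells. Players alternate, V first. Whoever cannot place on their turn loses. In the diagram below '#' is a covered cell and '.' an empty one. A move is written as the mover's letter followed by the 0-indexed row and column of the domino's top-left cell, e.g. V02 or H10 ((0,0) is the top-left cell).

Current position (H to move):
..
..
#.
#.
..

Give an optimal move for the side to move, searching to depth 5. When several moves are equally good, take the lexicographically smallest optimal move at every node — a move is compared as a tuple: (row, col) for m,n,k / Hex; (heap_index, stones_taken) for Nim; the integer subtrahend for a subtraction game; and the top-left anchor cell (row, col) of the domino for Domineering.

[../../#./#./..] H move#1: H00:+1/##/../#./#./..*, H10:+1/../##/#./#./.., H40:-1/../../#./#./##
[##/../#./#./..] V move#2: V11:-1/##/.#/##/#./..*, V21:-1/##/../##/##/.., V31:-1/##/../#./##/.#
[##/.#/##/#./..] H move#3: H40:+1/##/.#/##/#./##*
[##/.#/##/#./##] end (terminal -1, V#4); searched ../../#./#./.. to 5

H's best at [../../#./#./..]: H00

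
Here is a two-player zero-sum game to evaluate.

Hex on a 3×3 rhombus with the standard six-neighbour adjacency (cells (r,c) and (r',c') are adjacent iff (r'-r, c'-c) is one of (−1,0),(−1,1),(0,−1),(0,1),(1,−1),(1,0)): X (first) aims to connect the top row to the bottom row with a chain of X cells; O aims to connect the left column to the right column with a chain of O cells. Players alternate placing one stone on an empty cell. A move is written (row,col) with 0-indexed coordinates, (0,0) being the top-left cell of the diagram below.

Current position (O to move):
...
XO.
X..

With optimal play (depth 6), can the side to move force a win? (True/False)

[.../XO./X..] O move#1: (0,0):-1/O../XO./X..*, (0,1):-1/.O./XO./X.., (0,2):-1/..O/XO./X.., (1,2):-1/.../XOO/X.., (2,1):-1/.../XO./XO., (2,2):-1/.../XO./X.O
[O../XO./X..] X move#2: (0,1):+1/OX./XO./X..*, (0,2):+1/O.X/XO./X.., (1,2):+1/O../XOX/X.., (2,1):-1/O../XO./XX., (2,2):-1/O../XO./X.X
[OX./XO./X..] end (terminal -1, O#3); searched .../XO./X.. to 6

O winning at [.../XO./X..]: False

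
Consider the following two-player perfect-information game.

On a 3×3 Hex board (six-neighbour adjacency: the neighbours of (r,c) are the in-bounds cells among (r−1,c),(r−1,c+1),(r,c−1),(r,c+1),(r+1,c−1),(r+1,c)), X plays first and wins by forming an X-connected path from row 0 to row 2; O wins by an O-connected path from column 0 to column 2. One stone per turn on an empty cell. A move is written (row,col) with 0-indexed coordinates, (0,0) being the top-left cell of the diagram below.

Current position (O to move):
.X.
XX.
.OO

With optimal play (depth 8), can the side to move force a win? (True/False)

O winning at [.X./XX./.OO]: True

p1 O@[.X./XX./.OO]: (0,0)[OX./XX./.OO]-1 (0,2)[.XO/XX./.OO]-1 (1,2)[.X./XXO/.OO]-1 (2,0)[.X./XX./OOO]+1*
p2 X@[.X./XX./OOO] terminal -1; root [.X./XX./.OO] d8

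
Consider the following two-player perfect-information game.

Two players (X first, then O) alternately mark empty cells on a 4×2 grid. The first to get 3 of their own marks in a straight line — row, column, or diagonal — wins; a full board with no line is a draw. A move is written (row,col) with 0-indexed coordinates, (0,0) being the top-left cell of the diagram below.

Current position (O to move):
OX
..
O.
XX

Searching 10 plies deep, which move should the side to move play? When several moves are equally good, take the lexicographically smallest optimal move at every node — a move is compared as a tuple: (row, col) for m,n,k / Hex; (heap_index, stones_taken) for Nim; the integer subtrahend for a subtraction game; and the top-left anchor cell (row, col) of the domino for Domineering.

[OX/../O./XX] O move#1: (1,0):+1/OX/O./O./XX*, (1,1):+0/OX/.O/O./XX, (2,1):+0/OX/../OO/XX
[OX/O./O./XX] end (terminal -1, X#2); searched OX/../O./XX to 10

O's best at [OX/../O./XX]: (1,0)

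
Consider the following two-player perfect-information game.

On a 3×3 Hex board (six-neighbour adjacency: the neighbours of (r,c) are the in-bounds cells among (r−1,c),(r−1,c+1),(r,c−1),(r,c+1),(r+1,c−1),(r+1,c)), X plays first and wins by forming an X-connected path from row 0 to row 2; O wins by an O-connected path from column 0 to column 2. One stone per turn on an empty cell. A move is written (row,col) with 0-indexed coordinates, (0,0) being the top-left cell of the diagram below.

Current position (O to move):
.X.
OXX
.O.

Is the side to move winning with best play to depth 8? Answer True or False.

O winning at [.X./OXX/.O.]: False

ply 1, O at .X./OXX/.O. | (0,0)=-1→OX./OXX/.O.*; (0,2)=-1→.XO/OXX/.O.; (2,0)=-1→.X./OXX/OO.; (2,2)=-1→.X./OXX/.OO
ply 2, X at OX./OXX/.O. | (0,2)=+1→OXX/OXX/.O.*; (2,0)=+1→OX./OXX/XO.; (2,2)=+1→OX./OXX/.OX
ply 3, O at OXX/OXX/.O. | (2,0)=-1→OXX/OXX/OO.*; (2,2)=-1→OXX/OXX/.OO
ply 4, X at OXX/OXX/OO. | (2,2)=+1→OXX/OXX/OOX*
ply 5: OXX/OXX/OOX is terminal -1 (O); from .X./OXX/.O. depth 8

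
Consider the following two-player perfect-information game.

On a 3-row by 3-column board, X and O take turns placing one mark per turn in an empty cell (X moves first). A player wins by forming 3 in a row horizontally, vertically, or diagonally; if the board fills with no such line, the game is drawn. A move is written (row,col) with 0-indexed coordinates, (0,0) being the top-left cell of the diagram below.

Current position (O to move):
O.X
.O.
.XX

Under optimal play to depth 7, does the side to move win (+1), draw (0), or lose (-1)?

value(O.X/.O./.XX, O) = -1

ply 1, O at O.X/.O./.XX | (0,1)=-1→OOX/.O./.XX*; (1,0)=-1→O.X/OO./.XX; (1,2)=-1→O.X/.OO/.XX; (2,0)=-1→O.X/.O./OXX
ply 2, X at OOX/.O./.XX | (1,0)=+1→OOX/XO./.XX*; (1,2)=+1→OOX/.OX/.XX; (2,0)=+1→OOX/.O./XXX
ply 3, O at OOX/XO./.XX | (1,2)=-1→OOX/XOO/.XX*; (2,0)=-1→OOX/XO./OXX
ply 4, X at OOX/XOO/.XX | (2,0)=+1→OOX/XOO/XXX*
ply 5: OOX/XOO/XXX is terminal -1 (O); from O.X/.O./.XX depth 7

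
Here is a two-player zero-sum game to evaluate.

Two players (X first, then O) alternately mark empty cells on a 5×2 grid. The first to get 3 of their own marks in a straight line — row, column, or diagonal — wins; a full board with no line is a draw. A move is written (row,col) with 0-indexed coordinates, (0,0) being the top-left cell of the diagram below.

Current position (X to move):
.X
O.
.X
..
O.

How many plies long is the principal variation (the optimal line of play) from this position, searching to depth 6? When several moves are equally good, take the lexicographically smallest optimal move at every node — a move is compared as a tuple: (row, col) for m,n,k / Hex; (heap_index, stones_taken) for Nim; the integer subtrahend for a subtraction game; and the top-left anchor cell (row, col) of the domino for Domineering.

p1 X@[.X/O./.X/../O.]: (0,0)[XX/O./.X/../O.]+0 (1,1)[.X/OX/.X/../O.]+1* (2,0)[.X/O./XX/../O.]+0 (3,0)[.X/O./.X/X./O.]+0 (3,1)[.X/O./.X/.X/O.]+1 (4,1)[.X/O./.X/../OX]+1
p2 O@[.X/OX/.X/../O.] terminal -1; root [.X/O./.X/../O.] d6

PV length from [.X/O./.X/../O.]: 1 ply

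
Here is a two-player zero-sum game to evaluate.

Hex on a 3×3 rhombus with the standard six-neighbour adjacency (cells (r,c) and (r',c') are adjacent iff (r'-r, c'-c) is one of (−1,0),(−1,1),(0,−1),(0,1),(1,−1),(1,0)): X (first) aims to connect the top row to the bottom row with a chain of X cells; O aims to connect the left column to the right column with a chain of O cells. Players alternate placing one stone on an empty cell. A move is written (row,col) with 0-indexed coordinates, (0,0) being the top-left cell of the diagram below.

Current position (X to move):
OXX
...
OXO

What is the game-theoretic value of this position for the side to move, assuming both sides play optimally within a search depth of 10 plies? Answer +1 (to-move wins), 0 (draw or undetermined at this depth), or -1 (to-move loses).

[OXX/.../OXO] X move#1: (1,0):+1/OXX/X../OXO*, (1,1):+1/OXX/.X./OXO, (1,2):+1/OXX/..X/OXO
[OXX/X../OXO] O move#2: (1,1):-1/OXX/XO./OXO*, (1,2):-1/OXX/X.O/OXO
[OXX/XO./OXO] X move#3: (1,2):+1/OXX/XOX/OXO*
[OXX/XOX/OXO] end (terminal -1, O#4); searched OXX/.../OXO to 10

value(OXX/.../OXO, X) = +1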